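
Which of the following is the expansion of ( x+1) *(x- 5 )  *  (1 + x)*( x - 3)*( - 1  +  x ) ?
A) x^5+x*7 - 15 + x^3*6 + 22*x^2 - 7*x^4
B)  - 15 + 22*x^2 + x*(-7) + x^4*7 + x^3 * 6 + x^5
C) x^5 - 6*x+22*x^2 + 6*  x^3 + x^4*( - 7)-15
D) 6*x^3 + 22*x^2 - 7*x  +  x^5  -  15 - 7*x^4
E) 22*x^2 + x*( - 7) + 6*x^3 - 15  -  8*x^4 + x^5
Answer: D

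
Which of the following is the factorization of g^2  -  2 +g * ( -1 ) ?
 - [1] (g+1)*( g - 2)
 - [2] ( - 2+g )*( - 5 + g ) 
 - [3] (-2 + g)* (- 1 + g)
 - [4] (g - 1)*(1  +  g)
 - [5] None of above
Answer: 1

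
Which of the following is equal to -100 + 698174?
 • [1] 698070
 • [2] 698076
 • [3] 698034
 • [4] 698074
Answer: 4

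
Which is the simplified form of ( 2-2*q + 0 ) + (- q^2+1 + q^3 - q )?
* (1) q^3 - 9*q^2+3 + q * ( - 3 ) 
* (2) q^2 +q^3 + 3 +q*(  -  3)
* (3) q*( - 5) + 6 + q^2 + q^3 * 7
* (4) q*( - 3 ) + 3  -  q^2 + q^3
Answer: 4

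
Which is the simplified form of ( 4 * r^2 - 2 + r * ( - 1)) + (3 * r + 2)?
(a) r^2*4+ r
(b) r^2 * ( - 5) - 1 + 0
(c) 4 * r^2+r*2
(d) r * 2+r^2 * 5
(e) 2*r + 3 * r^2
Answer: c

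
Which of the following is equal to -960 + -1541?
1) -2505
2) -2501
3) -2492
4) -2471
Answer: 2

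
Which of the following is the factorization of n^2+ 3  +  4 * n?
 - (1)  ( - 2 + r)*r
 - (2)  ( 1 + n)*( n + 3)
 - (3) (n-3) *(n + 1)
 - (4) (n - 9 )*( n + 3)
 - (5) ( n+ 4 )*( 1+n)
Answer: 2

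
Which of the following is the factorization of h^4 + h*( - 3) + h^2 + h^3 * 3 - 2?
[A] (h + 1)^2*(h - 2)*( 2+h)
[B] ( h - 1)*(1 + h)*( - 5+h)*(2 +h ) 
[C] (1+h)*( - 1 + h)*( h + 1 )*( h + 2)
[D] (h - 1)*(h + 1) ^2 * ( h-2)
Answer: C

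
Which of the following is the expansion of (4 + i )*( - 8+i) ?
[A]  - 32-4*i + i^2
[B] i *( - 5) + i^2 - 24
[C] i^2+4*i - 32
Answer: A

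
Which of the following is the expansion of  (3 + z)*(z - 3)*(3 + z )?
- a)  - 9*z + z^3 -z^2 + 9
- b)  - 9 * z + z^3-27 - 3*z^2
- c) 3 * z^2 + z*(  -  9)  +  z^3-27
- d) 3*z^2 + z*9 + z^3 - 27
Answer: c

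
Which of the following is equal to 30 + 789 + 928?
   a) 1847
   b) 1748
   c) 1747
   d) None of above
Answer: c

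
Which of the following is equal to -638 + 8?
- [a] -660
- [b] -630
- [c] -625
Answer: b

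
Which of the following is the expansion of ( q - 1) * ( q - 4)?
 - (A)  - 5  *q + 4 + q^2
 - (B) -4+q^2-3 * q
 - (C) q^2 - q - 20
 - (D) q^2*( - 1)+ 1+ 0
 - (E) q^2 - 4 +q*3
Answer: A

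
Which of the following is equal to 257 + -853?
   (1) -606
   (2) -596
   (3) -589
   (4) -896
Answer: 2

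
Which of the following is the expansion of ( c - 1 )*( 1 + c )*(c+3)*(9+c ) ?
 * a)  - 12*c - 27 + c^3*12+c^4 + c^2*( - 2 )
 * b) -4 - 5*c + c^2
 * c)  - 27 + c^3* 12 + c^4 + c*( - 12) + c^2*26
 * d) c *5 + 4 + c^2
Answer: c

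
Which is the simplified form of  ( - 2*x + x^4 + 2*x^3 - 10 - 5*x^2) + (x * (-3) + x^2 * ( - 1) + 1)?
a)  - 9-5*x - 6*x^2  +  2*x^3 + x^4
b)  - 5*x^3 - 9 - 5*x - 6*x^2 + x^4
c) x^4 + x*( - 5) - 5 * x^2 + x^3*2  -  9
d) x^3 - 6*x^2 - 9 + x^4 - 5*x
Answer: a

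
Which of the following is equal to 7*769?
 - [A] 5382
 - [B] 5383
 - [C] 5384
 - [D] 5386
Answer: B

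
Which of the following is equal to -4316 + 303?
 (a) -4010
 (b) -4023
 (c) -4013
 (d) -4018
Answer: c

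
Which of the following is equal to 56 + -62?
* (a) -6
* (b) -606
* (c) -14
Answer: a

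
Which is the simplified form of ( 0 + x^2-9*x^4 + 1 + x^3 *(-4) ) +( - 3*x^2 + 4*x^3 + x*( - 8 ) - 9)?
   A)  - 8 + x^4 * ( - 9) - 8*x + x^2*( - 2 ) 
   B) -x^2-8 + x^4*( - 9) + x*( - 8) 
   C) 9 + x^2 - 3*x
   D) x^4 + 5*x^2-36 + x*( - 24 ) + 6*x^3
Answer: A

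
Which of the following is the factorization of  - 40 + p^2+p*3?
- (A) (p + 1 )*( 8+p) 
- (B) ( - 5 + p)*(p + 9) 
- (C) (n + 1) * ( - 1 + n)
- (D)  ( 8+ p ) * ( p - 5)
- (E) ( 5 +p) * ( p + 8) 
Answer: D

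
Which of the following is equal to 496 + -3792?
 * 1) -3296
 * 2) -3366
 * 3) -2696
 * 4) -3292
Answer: 1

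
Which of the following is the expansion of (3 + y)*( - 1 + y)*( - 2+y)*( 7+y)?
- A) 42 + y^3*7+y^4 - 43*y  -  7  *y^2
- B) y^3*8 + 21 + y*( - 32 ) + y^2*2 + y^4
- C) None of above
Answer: A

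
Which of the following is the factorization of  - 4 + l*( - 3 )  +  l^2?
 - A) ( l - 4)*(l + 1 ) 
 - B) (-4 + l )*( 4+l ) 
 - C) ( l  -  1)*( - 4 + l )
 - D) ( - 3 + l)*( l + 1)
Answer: A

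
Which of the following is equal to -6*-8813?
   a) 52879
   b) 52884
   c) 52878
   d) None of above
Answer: c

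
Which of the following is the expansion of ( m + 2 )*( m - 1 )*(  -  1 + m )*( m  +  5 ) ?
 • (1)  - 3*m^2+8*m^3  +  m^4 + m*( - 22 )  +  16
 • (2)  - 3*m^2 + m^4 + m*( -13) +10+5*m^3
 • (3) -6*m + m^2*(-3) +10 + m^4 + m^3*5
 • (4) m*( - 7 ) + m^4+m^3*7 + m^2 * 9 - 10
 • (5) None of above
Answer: 2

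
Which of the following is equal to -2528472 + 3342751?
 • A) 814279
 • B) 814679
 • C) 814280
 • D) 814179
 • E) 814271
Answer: A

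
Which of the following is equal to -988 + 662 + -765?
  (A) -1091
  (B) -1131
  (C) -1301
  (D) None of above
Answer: A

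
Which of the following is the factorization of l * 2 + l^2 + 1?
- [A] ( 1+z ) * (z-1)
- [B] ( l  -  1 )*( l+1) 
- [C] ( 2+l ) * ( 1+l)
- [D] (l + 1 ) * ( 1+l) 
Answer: D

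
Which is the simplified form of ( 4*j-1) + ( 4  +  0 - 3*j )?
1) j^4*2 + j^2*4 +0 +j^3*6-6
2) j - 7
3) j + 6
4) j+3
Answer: 4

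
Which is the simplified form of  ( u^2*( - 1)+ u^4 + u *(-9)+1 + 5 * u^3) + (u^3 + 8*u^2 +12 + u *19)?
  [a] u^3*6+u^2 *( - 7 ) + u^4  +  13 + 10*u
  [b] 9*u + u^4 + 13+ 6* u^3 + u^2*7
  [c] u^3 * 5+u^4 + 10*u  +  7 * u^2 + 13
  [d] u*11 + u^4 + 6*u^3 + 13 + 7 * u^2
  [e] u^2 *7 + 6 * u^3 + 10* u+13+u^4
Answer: e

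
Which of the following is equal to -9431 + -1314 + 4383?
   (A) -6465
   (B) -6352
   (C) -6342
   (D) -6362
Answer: D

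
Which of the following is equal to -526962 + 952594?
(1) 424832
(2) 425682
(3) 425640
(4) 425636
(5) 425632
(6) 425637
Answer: 5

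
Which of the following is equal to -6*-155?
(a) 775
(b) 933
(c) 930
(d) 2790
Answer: c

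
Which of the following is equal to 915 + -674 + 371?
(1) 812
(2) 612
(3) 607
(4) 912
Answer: 2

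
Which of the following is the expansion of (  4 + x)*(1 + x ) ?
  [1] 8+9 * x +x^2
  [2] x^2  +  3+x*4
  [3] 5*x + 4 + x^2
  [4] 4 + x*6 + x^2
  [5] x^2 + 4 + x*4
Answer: 3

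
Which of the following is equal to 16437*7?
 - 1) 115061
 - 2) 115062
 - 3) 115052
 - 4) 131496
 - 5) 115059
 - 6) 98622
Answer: 5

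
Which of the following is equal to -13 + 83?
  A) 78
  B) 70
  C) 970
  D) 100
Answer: B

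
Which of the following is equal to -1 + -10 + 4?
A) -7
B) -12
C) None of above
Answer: A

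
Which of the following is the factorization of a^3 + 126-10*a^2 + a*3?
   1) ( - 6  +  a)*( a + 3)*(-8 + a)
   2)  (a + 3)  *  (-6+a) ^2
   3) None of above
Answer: 3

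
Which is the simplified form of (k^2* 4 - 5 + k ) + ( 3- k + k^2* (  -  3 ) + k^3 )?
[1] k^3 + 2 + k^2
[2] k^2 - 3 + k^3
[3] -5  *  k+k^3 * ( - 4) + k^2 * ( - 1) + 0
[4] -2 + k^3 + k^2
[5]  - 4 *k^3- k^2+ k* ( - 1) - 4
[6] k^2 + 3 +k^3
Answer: 4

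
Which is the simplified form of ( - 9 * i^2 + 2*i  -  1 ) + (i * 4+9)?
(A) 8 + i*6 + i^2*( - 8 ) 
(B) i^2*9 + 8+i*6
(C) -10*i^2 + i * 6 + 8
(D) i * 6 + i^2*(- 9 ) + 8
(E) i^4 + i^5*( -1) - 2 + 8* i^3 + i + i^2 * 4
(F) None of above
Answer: D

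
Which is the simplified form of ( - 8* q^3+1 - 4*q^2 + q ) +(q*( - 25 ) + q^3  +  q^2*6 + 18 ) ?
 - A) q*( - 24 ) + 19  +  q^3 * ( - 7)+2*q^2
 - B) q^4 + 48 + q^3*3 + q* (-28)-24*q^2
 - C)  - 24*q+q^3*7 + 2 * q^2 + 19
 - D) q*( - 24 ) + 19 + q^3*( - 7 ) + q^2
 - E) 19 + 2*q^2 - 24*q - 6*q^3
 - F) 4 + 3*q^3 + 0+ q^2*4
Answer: A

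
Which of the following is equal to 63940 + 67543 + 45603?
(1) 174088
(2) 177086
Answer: 2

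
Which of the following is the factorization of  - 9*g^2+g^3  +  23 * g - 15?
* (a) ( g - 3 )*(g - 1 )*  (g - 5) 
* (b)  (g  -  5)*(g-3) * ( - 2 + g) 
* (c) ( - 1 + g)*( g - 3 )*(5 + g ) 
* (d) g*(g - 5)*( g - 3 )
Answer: a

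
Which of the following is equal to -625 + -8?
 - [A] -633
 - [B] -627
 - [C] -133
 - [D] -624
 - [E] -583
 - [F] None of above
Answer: A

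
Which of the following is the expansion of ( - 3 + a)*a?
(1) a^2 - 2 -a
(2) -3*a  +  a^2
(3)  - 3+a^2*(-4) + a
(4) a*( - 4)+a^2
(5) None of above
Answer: 2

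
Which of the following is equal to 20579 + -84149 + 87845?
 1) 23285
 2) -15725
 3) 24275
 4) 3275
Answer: 3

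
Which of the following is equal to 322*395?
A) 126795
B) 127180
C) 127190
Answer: C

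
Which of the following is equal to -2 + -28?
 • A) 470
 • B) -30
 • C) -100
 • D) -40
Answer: B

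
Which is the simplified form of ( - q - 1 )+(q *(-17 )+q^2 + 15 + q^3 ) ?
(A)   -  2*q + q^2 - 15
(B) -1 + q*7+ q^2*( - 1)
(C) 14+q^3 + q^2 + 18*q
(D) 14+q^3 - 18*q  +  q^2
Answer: D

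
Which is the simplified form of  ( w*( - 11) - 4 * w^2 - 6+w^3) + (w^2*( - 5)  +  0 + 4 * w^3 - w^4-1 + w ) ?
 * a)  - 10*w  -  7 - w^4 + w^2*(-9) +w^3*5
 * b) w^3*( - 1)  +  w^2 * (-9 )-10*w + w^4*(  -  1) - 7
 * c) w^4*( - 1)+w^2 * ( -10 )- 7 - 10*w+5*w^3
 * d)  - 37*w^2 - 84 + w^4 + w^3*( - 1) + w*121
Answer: a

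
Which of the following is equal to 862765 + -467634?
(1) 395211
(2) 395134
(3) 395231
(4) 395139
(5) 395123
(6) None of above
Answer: 6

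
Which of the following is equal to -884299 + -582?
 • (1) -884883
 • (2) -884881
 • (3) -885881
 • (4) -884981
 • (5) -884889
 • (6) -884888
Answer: 2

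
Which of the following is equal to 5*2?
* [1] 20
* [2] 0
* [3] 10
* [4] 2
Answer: 3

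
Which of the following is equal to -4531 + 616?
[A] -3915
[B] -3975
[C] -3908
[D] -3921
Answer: A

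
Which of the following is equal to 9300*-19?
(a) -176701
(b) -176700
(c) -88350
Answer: b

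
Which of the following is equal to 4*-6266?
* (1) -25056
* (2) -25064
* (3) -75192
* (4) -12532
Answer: 2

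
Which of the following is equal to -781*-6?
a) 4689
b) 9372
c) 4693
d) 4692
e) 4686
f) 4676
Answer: e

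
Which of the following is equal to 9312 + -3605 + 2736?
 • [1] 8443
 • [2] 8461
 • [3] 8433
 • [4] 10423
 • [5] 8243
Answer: 1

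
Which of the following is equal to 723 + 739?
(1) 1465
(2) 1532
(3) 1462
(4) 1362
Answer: 3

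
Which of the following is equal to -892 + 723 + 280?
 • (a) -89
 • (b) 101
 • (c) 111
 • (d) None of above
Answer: c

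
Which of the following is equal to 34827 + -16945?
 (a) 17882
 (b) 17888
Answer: a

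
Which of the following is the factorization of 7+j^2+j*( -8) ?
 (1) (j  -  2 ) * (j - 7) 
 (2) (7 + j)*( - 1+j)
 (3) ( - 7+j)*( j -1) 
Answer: 3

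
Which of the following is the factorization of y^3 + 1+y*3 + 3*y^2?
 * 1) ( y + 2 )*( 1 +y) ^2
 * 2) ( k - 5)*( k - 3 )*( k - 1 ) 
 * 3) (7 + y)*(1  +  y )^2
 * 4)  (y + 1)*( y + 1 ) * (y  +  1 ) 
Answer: 4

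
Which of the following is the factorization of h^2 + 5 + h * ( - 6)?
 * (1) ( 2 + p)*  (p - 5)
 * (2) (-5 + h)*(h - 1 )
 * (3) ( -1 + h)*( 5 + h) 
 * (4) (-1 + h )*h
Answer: 2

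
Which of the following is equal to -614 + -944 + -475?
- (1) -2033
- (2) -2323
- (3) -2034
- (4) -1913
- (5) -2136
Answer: 1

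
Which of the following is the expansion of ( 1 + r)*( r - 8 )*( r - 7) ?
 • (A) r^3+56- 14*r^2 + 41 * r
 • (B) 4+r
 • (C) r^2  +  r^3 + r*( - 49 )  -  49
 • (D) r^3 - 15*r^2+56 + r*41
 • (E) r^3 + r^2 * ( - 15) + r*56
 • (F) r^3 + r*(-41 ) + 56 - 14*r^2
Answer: A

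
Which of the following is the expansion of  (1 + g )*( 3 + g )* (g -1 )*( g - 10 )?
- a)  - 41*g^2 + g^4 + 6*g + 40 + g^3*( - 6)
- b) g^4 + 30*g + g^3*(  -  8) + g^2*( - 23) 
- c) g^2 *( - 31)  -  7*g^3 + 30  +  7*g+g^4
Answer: c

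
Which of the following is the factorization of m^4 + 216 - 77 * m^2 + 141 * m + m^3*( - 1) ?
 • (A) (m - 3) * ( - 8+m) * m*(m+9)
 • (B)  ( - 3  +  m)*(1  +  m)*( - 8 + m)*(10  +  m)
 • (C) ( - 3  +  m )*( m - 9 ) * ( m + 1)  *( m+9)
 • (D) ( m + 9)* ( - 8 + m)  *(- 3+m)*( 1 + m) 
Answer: D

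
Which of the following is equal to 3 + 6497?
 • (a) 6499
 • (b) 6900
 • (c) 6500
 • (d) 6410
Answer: c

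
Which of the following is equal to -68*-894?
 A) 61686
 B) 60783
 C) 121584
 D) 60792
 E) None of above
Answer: D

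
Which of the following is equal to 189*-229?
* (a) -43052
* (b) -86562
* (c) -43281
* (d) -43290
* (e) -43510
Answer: c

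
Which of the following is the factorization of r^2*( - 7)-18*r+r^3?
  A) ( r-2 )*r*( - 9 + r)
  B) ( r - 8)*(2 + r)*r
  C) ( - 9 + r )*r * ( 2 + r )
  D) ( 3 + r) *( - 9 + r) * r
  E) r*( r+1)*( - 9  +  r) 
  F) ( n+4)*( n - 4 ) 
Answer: C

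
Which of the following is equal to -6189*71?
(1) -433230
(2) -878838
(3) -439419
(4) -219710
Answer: 3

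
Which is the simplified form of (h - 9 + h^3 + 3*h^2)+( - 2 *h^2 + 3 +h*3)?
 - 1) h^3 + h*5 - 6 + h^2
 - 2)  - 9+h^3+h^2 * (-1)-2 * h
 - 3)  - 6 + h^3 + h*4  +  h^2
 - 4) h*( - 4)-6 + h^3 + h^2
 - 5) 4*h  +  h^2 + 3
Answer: 3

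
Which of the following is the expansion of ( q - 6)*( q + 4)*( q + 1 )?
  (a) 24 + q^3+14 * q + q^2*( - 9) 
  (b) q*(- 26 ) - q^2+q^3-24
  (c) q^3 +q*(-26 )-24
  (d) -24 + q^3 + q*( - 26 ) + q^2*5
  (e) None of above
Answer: b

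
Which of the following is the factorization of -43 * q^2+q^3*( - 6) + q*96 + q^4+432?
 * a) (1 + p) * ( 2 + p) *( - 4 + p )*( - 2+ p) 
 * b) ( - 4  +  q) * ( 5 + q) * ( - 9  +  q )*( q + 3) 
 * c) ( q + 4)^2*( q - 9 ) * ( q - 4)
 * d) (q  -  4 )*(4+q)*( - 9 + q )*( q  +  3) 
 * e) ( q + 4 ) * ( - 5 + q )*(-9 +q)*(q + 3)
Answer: d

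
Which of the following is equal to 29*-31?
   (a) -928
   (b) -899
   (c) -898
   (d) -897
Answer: b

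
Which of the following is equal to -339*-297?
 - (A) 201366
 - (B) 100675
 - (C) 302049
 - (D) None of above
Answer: D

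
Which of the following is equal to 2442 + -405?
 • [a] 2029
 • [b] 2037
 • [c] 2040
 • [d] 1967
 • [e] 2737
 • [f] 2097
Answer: b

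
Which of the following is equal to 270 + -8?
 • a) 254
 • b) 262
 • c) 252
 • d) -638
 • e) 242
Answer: b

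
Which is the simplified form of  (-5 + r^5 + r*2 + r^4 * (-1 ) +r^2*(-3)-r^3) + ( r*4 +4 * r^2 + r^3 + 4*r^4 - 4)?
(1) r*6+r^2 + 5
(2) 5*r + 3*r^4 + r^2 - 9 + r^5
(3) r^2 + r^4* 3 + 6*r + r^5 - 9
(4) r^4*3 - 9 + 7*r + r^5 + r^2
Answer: 3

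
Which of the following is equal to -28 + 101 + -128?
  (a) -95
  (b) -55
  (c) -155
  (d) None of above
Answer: b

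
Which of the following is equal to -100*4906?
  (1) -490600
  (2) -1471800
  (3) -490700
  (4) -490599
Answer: 1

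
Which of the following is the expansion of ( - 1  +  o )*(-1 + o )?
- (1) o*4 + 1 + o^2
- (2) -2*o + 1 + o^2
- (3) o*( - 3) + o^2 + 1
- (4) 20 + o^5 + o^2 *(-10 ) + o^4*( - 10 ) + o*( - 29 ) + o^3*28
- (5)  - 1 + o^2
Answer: 2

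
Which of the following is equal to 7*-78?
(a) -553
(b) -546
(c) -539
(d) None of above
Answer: b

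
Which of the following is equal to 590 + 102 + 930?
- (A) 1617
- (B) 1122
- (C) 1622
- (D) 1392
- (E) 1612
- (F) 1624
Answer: C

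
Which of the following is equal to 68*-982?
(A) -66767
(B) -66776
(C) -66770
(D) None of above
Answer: B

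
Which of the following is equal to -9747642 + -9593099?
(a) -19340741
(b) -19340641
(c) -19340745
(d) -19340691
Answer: a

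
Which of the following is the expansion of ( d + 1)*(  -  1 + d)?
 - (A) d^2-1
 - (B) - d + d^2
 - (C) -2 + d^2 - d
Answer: A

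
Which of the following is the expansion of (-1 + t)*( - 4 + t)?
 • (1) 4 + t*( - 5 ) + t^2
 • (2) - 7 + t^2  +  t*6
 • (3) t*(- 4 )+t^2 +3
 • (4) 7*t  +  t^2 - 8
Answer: 1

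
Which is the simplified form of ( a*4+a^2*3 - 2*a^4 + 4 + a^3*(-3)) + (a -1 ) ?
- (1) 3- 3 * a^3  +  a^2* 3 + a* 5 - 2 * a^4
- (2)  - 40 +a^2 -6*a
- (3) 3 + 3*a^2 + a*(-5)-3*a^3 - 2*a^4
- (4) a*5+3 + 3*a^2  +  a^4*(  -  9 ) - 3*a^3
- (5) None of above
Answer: 1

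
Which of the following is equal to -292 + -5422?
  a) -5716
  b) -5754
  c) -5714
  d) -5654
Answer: c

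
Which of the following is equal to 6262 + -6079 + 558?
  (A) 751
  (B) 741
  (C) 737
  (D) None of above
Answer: B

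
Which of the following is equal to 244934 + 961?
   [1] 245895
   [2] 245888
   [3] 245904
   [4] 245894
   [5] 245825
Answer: 1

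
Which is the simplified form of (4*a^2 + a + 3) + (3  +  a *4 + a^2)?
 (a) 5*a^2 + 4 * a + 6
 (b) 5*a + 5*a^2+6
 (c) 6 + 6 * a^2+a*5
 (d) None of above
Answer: b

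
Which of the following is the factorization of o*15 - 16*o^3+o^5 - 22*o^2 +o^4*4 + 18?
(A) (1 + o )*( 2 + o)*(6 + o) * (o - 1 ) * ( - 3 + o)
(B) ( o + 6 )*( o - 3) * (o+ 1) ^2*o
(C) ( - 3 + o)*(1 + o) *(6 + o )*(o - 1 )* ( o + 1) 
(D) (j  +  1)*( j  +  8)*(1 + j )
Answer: C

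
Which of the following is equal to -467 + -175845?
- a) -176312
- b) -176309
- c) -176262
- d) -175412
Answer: a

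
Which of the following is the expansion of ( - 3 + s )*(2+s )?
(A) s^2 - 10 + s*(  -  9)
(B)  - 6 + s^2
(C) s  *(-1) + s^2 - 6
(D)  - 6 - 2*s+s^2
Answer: C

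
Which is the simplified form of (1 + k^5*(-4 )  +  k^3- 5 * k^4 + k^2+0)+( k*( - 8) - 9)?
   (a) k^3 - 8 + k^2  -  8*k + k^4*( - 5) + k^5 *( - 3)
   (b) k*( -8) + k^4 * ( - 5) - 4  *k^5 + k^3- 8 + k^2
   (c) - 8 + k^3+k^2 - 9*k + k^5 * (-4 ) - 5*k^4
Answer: b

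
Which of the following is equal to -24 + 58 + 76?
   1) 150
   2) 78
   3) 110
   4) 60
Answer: 3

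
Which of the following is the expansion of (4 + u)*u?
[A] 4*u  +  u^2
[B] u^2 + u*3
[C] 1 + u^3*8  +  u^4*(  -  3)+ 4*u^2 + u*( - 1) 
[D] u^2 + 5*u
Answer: A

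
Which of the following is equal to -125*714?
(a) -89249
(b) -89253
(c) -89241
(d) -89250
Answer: d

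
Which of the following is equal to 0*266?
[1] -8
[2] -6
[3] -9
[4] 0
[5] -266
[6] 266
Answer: 4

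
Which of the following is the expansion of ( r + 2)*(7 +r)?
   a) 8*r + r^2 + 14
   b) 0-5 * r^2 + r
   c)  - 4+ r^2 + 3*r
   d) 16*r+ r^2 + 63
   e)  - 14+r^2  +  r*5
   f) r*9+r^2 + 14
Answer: f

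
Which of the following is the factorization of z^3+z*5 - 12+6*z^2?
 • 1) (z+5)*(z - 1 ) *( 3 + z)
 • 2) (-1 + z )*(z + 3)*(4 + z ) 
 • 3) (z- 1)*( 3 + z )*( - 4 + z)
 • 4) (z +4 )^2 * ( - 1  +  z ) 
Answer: 2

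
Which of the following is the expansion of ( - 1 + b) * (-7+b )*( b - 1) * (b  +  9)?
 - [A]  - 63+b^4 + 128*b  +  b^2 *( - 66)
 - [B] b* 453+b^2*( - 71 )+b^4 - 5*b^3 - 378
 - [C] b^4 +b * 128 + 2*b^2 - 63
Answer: A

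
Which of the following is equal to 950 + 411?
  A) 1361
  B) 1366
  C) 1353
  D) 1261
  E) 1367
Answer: A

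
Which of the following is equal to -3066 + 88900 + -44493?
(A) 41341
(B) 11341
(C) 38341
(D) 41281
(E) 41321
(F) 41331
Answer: A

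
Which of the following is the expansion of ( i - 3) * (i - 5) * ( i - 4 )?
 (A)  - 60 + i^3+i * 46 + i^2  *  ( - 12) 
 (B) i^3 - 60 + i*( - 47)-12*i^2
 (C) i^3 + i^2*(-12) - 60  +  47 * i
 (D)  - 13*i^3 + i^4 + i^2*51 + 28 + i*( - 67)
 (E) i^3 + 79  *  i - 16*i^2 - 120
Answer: C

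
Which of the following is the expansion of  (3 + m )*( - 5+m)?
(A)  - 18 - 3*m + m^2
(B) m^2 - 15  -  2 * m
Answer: B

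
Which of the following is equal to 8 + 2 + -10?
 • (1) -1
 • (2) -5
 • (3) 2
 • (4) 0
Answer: 4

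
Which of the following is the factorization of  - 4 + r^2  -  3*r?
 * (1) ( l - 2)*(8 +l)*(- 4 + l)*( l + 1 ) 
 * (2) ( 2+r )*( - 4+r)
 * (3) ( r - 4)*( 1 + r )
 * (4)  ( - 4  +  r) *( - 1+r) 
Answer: 3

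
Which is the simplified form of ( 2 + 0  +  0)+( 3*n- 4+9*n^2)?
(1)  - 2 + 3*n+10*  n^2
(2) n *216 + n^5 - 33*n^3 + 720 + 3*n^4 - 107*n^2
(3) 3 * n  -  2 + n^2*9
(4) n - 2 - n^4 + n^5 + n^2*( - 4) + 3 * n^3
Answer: 3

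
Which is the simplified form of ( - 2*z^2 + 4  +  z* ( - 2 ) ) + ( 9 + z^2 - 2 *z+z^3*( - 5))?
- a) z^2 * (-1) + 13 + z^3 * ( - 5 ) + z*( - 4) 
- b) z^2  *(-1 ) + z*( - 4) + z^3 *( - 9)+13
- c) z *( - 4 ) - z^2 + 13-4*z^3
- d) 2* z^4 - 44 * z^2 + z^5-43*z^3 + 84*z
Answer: a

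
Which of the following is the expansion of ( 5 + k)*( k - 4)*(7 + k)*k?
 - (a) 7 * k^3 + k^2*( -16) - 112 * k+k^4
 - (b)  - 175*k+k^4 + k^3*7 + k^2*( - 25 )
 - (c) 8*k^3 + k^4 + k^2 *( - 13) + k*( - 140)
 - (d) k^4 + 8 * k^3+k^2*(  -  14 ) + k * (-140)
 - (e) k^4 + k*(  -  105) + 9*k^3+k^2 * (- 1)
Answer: c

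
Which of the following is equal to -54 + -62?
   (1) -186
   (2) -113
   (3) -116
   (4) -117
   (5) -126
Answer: 3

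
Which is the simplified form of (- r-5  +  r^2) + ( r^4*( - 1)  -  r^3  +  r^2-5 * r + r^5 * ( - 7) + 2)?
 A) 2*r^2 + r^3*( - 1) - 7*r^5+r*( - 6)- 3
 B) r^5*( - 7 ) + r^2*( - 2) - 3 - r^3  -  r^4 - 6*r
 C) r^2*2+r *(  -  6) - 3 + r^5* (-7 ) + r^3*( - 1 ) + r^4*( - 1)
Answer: C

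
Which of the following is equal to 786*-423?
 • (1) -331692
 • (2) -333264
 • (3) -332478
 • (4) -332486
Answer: 3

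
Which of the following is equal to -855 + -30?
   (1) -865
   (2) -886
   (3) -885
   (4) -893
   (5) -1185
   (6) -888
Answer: 3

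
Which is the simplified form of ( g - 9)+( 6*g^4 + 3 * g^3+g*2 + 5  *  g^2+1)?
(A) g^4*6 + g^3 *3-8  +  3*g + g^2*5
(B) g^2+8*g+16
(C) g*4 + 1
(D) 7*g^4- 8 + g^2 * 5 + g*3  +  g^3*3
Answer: A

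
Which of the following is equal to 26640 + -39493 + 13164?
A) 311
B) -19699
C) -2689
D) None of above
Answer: A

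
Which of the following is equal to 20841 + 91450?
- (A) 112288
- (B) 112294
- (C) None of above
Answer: C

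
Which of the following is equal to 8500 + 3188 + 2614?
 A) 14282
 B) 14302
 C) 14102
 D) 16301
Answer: B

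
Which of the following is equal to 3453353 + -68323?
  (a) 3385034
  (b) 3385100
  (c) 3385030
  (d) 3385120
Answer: c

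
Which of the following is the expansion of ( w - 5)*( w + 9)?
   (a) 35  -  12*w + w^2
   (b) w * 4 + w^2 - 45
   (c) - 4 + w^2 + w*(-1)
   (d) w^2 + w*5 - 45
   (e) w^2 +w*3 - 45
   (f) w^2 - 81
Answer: b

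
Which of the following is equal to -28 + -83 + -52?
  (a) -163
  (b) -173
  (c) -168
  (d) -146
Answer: a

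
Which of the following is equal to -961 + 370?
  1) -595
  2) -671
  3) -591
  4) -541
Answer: 3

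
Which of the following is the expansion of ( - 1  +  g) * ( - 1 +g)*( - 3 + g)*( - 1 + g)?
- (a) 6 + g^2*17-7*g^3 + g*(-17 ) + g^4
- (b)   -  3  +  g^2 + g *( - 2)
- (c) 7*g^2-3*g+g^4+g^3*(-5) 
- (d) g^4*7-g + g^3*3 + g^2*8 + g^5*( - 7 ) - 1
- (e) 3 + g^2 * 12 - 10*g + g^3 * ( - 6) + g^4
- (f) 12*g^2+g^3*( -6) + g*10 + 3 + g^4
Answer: e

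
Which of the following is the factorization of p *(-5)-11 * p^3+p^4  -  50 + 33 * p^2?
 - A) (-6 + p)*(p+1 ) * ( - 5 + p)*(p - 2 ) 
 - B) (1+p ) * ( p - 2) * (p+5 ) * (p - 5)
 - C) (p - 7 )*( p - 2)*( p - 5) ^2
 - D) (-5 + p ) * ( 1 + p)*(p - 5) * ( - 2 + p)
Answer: D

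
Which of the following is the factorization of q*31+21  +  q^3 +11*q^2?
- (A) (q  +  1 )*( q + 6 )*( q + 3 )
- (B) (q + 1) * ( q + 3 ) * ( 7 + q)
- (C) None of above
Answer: B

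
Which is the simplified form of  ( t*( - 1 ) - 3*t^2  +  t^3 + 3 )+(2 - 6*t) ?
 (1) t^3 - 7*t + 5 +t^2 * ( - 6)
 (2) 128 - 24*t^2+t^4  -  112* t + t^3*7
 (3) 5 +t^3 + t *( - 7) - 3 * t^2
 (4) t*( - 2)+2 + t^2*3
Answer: 3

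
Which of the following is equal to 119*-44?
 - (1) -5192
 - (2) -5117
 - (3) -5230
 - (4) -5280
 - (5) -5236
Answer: 5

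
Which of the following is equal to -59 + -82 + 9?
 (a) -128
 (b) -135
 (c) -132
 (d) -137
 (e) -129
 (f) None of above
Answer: c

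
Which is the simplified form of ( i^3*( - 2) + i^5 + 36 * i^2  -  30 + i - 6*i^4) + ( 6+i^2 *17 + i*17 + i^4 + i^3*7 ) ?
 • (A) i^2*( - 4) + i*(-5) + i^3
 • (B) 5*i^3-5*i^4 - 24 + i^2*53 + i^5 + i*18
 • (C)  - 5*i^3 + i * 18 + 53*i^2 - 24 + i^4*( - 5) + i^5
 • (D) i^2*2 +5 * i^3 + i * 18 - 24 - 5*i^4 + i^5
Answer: B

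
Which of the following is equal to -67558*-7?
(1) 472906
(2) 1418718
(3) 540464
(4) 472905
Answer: 1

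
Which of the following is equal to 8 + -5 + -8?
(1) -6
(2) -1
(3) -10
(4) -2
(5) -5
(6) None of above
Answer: 5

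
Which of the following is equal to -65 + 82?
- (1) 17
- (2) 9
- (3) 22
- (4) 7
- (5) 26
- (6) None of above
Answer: 1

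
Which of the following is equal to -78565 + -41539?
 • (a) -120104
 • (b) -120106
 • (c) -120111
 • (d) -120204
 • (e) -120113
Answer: a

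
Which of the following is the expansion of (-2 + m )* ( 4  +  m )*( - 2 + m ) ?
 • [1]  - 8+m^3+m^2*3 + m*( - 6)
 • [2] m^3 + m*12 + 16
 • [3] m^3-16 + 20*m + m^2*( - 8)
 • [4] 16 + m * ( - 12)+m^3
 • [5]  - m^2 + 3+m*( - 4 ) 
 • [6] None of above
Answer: 4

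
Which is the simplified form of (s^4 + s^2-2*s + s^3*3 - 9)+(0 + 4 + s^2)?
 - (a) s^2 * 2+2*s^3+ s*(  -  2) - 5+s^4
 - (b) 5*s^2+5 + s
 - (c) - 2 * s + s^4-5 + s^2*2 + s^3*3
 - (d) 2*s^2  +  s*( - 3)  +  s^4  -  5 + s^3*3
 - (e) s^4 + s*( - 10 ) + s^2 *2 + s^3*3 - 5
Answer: c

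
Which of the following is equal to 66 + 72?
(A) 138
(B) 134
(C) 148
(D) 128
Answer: A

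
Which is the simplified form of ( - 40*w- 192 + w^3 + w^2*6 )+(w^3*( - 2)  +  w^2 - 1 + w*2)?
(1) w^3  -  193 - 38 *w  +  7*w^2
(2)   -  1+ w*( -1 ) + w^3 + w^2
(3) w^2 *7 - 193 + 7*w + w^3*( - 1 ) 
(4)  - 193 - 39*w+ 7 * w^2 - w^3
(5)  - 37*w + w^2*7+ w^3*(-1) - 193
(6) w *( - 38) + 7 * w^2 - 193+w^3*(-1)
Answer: 6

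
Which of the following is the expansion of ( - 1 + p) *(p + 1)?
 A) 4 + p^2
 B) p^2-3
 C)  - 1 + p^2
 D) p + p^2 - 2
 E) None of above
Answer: C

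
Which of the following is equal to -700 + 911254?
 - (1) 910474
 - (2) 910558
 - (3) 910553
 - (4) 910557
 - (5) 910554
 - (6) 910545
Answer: 5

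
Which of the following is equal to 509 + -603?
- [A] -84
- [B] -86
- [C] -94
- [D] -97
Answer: C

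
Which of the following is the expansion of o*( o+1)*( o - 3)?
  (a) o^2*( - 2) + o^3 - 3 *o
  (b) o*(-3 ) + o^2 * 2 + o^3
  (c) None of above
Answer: a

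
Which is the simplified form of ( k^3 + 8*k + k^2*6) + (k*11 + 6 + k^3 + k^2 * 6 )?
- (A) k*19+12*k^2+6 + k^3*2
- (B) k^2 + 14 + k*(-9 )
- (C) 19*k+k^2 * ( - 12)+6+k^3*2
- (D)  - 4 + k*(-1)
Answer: A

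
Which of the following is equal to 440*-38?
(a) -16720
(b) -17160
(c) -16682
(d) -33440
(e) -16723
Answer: a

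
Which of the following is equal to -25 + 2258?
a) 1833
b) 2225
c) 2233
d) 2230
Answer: c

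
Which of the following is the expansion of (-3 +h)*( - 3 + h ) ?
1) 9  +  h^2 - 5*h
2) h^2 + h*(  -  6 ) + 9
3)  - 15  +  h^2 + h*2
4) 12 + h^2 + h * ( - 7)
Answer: 2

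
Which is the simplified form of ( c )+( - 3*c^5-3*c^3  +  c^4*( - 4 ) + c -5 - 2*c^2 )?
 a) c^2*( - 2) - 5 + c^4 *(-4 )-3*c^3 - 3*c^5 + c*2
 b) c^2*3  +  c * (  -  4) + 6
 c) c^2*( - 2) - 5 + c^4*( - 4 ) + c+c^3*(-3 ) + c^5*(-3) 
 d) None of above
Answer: a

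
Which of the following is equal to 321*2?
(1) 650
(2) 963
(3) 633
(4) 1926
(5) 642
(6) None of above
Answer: 5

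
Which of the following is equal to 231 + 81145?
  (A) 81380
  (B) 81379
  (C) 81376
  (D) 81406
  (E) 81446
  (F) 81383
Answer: C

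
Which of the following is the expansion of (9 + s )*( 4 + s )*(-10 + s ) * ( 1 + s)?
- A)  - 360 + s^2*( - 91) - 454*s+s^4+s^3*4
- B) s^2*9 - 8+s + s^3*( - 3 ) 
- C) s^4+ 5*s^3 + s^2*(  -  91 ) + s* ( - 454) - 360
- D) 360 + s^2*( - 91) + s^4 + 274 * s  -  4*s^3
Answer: A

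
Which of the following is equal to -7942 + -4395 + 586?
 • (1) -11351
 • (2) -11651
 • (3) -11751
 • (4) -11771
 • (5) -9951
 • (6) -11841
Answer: 3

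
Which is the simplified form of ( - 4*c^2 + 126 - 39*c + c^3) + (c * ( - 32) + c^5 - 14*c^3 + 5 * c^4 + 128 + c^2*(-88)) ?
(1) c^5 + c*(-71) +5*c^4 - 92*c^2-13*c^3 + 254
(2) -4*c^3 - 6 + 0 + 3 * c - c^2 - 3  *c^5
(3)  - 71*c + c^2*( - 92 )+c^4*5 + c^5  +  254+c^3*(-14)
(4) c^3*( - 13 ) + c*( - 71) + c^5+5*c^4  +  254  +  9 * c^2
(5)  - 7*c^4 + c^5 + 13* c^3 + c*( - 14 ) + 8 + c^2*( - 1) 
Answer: 1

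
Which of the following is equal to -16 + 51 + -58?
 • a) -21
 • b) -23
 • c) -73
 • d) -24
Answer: b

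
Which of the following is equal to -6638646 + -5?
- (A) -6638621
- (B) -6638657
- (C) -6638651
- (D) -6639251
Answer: C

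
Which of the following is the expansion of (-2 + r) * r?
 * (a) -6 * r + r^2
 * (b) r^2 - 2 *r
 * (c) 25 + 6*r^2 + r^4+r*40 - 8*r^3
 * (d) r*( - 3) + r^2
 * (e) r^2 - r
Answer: b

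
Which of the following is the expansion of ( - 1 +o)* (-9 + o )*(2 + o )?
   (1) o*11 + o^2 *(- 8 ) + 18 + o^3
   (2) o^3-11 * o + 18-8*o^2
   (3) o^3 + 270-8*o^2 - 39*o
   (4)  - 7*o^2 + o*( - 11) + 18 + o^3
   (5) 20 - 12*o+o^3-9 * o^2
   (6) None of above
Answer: 2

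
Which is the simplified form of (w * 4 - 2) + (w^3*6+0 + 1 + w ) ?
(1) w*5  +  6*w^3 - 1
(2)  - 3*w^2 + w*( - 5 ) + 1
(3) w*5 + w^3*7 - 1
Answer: 1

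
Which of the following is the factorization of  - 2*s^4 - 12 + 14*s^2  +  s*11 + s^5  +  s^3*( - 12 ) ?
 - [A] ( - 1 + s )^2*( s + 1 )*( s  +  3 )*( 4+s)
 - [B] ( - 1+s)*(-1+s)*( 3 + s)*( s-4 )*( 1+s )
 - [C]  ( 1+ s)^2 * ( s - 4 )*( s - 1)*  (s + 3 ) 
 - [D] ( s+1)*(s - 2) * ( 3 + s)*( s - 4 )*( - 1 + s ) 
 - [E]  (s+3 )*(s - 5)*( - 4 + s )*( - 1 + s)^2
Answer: B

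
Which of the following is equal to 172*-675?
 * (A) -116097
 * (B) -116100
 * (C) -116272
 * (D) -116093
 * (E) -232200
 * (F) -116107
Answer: B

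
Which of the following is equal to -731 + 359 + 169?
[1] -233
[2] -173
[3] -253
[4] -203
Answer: 4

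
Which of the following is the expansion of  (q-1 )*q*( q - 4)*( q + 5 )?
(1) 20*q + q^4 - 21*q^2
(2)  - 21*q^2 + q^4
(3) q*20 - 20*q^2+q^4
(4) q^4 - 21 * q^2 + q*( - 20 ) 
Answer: 1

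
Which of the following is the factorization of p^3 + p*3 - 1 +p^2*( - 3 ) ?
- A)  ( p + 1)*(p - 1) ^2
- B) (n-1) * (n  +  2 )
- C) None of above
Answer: C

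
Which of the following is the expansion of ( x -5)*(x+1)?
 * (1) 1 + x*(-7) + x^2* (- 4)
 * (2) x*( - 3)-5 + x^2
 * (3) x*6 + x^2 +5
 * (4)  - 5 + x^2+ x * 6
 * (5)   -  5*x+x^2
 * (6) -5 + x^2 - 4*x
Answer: 6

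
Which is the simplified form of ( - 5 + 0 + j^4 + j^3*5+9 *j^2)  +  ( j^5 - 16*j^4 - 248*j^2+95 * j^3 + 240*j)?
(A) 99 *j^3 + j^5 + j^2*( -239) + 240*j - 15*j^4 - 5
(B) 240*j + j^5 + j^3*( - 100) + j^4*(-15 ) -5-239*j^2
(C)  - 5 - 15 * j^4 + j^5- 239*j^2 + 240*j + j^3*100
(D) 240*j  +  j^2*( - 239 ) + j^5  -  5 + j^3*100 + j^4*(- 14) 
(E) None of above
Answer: C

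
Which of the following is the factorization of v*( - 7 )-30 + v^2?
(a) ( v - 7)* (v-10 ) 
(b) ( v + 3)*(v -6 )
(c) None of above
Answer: c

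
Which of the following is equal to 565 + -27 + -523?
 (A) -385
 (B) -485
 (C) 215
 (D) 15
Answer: D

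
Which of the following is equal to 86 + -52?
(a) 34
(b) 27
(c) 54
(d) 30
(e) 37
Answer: a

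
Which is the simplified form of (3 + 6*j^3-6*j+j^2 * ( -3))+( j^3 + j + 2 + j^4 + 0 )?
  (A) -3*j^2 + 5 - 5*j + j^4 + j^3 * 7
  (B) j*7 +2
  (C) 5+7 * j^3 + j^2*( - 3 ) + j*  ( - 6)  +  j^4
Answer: A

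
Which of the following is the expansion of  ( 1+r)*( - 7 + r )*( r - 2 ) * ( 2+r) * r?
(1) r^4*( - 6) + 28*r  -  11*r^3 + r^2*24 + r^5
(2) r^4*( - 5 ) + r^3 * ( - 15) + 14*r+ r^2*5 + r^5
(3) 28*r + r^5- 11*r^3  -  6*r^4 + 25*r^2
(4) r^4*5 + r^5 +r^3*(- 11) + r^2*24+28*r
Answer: 1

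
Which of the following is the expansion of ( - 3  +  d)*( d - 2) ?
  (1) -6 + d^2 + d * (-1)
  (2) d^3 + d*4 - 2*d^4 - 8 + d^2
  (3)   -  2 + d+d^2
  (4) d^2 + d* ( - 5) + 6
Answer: 4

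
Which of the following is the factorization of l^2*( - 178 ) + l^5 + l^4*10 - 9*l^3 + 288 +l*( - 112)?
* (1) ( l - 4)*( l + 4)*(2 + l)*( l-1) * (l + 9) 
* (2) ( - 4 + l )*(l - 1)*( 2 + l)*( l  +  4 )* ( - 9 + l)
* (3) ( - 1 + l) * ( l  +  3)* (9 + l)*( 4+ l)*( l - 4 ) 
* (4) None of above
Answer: 1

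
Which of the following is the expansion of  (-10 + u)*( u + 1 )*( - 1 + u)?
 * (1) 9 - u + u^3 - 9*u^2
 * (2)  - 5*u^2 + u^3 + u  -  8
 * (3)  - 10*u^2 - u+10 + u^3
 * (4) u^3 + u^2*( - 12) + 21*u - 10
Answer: 3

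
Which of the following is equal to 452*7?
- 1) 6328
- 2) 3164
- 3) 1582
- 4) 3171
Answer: 2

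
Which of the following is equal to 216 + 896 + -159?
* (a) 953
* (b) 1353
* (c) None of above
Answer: a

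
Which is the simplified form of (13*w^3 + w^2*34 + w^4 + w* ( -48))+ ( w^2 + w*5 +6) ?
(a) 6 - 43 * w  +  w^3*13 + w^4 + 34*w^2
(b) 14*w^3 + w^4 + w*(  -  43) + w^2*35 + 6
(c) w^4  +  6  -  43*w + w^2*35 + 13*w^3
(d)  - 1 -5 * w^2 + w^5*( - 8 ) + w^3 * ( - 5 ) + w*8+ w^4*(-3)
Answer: c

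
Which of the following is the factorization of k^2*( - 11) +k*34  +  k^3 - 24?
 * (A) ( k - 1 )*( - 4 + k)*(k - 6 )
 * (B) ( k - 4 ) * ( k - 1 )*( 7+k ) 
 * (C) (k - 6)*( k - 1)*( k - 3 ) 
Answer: A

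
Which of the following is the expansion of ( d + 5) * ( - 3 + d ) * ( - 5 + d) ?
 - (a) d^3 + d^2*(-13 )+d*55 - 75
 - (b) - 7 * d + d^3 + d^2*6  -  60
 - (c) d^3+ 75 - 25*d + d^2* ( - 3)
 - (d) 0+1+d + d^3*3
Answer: c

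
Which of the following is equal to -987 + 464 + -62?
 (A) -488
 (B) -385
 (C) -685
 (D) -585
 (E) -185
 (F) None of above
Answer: D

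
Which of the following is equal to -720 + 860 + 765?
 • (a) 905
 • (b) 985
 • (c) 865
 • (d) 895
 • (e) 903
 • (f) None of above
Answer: a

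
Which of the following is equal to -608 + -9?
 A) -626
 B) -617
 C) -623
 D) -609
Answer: B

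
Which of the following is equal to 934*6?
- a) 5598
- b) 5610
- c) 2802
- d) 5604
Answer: d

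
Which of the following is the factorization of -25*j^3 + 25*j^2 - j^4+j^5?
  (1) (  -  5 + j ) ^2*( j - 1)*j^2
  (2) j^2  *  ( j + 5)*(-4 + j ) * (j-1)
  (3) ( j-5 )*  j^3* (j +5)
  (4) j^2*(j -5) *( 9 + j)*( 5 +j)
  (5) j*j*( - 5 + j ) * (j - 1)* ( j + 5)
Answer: 5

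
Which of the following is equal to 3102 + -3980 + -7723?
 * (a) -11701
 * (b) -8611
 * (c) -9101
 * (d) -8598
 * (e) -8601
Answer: e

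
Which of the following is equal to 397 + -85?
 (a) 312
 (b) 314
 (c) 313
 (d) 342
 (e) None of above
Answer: a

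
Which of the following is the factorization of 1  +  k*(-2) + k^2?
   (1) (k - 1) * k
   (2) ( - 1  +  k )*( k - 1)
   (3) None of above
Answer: 2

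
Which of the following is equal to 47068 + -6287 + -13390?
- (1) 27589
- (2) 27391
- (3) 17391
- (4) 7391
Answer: 2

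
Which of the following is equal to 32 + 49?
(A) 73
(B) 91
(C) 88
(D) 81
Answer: D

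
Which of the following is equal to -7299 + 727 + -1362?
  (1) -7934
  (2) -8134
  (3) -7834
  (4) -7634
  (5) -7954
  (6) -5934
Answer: 1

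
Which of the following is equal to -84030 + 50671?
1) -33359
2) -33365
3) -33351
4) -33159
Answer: 1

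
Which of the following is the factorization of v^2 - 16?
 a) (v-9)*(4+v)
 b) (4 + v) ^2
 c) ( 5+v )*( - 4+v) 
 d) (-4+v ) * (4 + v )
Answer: d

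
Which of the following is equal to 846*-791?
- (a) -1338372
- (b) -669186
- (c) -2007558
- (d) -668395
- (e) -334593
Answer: b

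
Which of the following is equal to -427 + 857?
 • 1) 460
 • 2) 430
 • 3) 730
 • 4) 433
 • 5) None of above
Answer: 2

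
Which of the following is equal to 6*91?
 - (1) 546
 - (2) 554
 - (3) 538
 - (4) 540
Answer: 1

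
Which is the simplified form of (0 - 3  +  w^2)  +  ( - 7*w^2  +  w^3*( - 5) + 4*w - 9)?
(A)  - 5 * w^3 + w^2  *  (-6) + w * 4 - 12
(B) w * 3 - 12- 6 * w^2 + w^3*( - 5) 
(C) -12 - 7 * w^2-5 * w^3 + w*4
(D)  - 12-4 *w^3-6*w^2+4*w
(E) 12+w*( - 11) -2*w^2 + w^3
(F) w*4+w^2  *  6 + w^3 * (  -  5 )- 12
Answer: A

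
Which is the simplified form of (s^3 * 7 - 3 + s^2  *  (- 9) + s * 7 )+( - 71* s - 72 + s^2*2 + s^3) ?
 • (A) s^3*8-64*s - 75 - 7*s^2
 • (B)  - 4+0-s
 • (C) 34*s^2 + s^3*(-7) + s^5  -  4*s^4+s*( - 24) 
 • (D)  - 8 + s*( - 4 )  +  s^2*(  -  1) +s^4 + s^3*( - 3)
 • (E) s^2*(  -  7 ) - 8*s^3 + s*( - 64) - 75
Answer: A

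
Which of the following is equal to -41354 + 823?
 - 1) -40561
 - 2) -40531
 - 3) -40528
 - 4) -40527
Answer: 2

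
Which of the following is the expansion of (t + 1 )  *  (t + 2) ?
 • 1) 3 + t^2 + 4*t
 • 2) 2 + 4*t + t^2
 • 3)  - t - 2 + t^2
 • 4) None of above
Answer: 4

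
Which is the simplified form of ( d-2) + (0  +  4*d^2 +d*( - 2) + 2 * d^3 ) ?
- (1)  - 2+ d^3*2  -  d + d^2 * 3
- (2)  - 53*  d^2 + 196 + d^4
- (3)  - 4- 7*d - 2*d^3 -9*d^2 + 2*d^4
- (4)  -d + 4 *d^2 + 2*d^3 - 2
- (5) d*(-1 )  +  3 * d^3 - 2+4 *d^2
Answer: 4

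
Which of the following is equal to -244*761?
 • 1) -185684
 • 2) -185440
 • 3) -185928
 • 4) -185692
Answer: 1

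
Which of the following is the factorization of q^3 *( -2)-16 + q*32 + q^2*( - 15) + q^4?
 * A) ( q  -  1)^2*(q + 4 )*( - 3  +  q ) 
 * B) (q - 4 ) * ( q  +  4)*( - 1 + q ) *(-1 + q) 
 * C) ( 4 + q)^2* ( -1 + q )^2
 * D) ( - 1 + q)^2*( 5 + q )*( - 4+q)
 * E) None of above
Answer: B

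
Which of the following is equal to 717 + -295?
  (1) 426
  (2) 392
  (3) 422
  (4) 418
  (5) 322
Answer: 3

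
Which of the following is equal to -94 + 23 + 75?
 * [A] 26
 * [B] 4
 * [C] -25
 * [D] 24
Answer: B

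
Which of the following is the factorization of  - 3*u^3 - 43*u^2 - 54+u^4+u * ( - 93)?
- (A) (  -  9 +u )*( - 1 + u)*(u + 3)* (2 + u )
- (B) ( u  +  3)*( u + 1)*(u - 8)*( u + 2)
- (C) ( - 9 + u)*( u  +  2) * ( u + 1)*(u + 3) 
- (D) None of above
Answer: C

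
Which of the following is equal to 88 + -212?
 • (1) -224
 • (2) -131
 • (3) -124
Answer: 3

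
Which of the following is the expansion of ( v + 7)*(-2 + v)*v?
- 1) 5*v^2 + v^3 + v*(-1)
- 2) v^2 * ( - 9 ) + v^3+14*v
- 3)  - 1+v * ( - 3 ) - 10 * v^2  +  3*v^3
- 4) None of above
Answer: 4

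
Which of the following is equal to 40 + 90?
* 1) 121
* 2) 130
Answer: 2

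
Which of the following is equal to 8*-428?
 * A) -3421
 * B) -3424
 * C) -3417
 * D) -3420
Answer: B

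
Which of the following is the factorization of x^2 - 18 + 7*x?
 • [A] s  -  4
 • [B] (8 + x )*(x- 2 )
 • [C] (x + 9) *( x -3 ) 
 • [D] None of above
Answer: D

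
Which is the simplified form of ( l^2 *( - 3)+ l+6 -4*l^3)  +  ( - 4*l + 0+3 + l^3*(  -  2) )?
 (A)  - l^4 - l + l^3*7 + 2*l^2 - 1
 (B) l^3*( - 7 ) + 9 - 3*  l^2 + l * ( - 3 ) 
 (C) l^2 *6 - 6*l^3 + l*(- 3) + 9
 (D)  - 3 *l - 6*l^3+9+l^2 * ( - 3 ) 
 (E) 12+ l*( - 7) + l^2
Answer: D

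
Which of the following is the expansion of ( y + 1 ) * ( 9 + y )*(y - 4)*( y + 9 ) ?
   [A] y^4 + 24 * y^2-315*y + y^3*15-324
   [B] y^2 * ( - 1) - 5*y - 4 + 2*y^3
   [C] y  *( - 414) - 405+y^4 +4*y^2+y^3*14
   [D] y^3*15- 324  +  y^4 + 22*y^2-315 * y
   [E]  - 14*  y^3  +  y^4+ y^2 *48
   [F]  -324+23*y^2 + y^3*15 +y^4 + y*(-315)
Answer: F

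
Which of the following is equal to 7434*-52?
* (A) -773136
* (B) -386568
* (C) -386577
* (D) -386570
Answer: B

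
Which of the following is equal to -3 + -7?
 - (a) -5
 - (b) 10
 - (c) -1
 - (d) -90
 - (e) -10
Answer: e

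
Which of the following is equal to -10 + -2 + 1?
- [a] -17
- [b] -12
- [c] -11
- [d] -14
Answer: c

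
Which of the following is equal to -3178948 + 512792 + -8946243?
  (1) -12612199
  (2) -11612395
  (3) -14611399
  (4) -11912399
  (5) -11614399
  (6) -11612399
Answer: 6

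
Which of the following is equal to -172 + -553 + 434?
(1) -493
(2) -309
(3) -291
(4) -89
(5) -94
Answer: 3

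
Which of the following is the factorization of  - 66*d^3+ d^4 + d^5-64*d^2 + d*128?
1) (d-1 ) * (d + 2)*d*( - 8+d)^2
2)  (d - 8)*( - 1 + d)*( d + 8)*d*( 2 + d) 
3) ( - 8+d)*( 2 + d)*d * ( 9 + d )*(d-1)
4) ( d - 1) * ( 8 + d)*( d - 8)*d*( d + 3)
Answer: 2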